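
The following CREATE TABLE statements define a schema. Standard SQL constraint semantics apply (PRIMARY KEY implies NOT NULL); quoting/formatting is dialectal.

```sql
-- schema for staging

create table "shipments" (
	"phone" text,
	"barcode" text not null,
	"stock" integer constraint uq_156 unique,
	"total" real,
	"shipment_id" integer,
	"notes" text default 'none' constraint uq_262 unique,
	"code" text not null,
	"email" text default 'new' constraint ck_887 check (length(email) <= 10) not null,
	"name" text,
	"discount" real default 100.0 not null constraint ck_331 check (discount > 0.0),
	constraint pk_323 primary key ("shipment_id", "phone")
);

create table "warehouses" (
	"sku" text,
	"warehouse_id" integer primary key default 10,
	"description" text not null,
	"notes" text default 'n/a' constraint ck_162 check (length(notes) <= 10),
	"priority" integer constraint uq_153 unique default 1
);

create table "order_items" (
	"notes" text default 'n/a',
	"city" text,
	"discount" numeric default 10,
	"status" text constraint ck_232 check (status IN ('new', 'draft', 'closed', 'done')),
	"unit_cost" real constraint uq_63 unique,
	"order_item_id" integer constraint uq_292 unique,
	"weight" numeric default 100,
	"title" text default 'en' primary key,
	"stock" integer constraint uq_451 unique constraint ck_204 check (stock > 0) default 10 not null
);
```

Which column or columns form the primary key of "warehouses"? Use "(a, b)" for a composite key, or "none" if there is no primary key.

warehouse_id

warehouse_id is declared PRIMARY KEY inline on the column.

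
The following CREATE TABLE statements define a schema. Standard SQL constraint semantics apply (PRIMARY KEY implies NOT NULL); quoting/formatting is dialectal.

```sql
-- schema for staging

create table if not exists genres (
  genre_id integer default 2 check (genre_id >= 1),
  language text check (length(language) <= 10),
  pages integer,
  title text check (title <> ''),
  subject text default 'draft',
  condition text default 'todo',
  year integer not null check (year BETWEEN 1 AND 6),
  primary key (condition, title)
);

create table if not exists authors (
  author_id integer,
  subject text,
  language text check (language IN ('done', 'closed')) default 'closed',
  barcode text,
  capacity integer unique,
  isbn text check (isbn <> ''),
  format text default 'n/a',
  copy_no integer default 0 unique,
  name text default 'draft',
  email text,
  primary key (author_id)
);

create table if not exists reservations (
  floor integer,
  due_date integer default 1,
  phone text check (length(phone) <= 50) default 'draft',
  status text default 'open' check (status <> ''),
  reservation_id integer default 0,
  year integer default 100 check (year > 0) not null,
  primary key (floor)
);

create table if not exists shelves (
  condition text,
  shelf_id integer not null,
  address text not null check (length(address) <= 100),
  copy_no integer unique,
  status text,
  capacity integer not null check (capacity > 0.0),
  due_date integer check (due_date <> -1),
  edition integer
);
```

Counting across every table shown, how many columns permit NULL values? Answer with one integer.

22

genres: 4 nullable (genre_id, language, pages, subject — PK (condition, title) and explicit NOT NULL columns excluded).
authors: 9 nullable (subject, language, barcode, capacity, isbn, format, copy_no, name, email — PK (author_id) and explicit NOT NULL columns excluded).
reservations: 4 nullable (due_date, phone, status, reservation_id — PK (floor) and explicit NOT NULL columns excluded).
shelves: 5 nullable (condition, copy_no, status, due_date, edition — PK none and explicit NOT NULL columns excluded).
Total: 4 + 9 + 4 + 5 = 22.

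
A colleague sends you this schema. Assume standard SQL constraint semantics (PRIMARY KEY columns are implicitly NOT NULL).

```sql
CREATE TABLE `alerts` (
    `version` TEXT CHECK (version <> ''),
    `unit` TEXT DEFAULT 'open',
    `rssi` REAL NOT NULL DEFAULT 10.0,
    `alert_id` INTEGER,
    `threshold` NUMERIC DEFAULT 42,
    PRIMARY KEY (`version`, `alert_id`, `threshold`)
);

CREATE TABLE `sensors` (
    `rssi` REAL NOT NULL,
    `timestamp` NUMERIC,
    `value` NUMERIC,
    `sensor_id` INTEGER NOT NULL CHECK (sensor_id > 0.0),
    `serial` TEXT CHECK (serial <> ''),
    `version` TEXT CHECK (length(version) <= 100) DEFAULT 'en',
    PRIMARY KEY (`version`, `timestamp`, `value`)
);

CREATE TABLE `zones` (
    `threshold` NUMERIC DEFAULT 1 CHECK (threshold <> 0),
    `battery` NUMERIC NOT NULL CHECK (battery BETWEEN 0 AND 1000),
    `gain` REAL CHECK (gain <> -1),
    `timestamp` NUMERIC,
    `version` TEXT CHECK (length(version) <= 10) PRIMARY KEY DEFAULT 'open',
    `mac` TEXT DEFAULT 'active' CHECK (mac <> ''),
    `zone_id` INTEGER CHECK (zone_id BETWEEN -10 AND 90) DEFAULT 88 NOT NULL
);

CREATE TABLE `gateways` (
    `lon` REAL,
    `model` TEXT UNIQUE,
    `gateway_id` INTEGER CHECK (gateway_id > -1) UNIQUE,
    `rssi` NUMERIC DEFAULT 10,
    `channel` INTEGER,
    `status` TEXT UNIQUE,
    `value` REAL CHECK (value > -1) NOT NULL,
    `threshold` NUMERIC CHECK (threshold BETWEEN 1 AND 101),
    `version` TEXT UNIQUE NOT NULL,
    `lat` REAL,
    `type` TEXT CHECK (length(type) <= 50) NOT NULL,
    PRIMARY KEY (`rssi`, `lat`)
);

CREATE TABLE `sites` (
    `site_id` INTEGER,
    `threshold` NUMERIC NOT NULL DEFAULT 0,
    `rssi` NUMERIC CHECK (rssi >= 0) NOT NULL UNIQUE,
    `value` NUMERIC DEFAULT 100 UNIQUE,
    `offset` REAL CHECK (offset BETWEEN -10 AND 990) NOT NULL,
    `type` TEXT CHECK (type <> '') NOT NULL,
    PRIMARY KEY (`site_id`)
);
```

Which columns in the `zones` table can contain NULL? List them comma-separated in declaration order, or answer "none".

threshold, gain, timestamp, mac

- threshold: CHECK does not forbid NULL (a CHECK constraint passes when its expression is NULL) → nullable.
- battery: declared NOT NULL → not nullable.
- gain: CHECK does not forbid NULL (a CHECK constraint passes when its expression is NULL) → nullable.
- timestamp: no NOT NULL constraint applies → nullable.
- version: part of the PRIMARY KEY, which implies NOT NULL → not nullable.
- mac: CHECK does not forbid NULL (a CHECK constraint passes when its expression is NULL) → nullable.
- zone_id: declared NOT NULL → not nullable.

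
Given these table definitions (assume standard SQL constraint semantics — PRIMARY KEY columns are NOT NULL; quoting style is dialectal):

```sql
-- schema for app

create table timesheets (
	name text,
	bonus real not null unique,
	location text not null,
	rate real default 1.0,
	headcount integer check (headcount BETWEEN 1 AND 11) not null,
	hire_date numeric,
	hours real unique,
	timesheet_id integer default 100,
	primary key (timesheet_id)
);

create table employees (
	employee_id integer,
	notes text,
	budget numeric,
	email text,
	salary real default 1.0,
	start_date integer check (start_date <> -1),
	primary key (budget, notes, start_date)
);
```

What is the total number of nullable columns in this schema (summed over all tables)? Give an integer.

timesheets: 4 nullable (name, rate, hire_date, hours — PK (timesheet_id) and explicit NOT NULL columns excluded).
employees: 3 nullable (employee_id, email, salary — PK (budget, notes, start_date) and explicit NOT NULL columns excluded).
Total: 4 + 3 = 7.

7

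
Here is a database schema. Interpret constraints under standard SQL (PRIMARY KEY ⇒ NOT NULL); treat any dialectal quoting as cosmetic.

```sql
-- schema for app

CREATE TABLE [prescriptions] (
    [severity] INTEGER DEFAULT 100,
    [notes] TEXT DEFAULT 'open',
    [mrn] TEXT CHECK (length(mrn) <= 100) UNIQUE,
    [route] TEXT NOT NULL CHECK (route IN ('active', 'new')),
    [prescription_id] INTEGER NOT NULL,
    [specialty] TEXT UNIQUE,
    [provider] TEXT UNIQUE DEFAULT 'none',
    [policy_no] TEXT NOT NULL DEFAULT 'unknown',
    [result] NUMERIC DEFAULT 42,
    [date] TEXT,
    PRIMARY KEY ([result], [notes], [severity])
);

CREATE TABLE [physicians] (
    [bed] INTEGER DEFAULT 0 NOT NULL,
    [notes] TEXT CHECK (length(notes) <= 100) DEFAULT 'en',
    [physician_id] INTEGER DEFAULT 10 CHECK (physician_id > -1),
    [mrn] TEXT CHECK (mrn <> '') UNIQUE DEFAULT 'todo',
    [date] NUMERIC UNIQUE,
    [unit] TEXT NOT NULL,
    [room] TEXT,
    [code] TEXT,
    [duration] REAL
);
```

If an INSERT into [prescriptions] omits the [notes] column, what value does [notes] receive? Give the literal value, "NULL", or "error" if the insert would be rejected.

notes has an explicit DEFAULT 'open'.
When the column is omitted from an INSERT, that default is used.

'open'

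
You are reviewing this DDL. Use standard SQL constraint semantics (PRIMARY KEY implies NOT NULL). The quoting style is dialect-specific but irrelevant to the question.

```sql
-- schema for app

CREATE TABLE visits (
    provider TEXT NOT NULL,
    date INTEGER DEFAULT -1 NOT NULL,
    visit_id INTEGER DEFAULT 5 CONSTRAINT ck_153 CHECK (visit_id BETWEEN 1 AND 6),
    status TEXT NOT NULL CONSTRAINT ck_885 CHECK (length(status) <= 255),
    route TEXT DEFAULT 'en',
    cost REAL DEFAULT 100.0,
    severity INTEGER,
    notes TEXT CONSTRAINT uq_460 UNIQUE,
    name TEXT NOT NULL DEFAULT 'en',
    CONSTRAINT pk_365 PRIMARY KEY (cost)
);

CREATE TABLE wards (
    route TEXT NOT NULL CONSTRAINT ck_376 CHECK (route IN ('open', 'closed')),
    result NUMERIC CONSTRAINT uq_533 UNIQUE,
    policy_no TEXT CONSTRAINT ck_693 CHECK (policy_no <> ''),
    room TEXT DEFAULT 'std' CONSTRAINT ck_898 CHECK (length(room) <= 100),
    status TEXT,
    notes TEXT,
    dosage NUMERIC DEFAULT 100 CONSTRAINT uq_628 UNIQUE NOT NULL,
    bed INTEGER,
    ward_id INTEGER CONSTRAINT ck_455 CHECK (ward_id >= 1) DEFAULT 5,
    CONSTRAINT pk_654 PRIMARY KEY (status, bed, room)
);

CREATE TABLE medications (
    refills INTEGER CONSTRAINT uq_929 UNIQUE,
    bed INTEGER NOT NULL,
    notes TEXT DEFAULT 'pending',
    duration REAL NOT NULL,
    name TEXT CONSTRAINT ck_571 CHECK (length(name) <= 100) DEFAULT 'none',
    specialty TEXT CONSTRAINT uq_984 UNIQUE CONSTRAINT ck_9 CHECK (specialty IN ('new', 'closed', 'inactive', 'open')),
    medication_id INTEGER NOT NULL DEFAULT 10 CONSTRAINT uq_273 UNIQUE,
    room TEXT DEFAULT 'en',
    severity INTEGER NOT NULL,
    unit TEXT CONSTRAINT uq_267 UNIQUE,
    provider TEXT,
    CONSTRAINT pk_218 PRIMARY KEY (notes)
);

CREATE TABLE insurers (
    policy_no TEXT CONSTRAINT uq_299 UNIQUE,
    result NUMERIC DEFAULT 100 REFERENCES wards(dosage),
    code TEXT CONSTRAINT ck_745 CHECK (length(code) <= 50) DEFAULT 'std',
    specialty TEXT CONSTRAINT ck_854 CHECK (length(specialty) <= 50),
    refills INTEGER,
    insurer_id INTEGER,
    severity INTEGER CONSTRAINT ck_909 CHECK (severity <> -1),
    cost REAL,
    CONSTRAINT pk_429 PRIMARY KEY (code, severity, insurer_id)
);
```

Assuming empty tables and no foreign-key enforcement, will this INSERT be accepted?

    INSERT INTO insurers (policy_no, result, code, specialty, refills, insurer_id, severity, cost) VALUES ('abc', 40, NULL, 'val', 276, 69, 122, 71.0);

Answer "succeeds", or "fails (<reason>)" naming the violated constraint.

code is explicitly set to NULL, but code is part of the PRIMARY KEY (implied NOT NULL).

fails (NOT NULL on code)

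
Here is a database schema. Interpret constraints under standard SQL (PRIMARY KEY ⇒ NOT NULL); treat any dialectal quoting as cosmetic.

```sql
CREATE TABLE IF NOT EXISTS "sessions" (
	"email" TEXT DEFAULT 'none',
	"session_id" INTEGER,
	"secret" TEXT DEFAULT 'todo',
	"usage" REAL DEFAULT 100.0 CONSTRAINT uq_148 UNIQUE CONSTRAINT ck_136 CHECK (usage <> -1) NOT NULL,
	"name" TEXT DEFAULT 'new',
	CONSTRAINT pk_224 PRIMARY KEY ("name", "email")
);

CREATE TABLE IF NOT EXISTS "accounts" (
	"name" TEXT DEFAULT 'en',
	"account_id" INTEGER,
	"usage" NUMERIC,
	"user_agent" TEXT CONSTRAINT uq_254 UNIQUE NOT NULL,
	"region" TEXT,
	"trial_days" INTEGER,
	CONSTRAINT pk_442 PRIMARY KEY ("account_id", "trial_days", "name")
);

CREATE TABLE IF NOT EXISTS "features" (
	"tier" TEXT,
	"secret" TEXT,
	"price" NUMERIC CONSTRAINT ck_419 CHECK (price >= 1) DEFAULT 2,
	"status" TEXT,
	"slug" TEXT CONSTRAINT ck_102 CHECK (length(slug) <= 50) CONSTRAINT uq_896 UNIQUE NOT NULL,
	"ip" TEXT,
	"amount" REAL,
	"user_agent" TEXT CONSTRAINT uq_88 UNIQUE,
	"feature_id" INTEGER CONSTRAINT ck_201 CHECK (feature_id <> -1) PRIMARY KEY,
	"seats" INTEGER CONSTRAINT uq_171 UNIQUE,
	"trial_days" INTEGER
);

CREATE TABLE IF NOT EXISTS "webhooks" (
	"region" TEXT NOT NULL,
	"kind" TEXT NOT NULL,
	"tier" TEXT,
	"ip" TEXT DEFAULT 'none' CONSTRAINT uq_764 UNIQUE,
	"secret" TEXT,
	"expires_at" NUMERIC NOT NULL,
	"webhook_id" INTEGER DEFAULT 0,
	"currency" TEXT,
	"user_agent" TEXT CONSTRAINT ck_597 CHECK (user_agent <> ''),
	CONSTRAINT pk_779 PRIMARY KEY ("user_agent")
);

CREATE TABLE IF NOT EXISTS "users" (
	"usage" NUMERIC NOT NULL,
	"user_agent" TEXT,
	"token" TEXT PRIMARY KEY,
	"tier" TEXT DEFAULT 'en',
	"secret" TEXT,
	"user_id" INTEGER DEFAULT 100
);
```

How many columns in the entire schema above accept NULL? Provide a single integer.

22

sessions: 2 nullable (session_id, secret — PK (name, email) and explicit NOT NULL columns excluded).
accounts: 2 nullable (usage, region — PK (account_id, trial_days, name) and explicit NOT NULL columns excluded).
features: 9 nullable (tier, secret, price, status, ip, amount, user_agent, seats, trial_days — PK (feature_id) and explicit NOT NULL columns excluded).
webhooks: 5 nullable (tier, ip, secret, webhook_id, currency — PK (user_agent) and explicit NOT NULL columns excluded).
users: 4 nullable (user_agent, tier, secret, user_id — PK (token) and explicit NOT NULL columns excluded).
Total: 2 + 2 + 9 + 5 + 4 = 22.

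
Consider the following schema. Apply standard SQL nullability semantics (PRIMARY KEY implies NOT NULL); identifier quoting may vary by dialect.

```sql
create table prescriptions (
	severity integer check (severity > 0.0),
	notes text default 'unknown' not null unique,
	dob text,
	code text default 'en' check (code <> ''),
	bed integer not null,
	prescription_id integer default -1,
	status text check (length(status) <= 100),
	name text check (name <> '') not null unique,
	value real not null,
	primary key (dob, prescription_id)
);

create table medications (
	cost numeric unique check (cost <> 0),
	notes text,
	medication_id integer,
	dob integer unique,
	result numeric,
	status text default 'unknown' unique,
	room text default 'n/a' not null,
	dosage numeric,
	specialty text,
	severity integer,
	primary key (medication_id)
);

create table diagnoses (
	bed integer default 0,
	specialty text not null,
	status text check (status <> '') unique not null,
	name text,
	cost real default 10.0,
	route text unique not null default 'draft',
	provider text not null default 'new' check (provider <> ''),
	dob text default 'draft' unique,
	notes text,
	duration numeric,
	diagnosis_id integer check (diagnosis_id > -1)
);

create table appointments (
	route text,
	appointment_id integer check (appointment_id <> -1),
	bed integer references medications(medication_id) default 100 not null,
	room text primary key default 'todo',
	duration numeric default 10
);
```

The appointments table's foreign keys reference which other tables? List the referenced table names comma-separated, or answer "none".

- bed REFERENCES medications(medication_id).

medications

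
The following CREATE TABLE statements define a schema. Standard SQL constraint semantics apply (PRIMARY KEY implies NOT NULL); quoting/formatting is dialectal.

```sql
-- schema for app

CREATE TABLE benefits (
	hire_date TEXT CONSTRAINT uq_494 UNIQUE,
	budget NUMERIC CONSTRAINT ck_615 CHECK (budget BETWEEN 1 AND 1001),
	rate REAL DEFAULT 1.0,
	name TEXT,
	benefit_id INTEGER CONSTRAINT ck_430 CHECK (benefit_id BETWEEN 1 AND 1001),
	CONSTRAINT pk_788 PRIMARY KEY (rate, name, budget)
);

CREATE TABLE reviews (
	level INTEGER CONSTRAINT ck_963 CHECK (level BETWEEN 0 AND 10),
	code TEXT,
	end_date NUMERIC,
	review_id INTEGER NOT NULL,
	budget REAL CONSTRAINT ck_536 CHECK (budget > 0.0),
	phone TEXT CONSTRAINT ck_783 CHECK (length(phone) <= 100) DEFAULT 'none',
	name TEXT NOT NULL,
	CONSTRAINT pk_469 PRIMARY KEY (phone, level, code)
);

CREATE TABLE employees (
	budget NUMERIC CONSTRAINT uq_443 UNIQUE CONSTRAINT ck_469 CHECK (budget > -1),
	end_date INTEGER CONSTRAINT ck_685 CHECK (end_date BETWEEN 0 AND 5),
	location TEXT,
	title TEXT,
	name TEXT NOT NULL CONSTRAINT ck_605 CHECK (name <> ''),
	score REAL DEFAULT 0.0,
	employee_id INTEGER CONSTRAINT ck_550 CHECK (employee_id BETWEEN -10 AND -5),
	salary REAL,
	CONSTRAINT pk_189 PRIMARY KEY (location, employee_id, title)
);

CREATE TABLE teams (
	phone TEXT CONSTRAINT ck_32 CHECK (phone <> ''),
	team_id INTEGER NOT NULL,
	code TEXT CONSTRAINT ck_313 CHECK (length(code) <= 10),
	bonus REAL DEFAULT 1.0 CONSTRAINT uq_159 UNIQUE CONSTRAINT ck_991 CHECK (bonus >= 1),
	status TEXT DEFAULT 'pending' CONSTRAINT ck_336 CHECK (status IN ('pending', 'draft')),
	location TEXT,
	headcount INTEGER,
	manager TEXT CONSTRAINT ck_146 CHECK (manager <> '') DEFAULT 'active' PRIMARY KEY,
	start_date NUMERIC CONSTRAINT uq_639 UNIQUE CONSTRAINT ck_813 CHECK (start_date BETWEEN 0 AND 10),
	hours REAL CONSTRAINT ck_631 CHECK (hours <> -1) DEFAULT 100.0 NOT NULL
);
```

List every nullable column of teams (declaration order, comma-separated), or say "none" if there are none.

- phone: CHECK does not forbid NULL (a CHECK constraint passes when its expression is NULL) → nullable.
- team_id: declared NOT NULL → not nullable.
- code: CHECK does not forbid NULL (a CHECK constraint passes when its expression is NULL) → nullable.
- bonus: CHECK does not forbid NULL (a CHECK constraint passes when its expression is NULL) → nullable.
- status: CHECK does not forbid NULL (a CHECK constraint passes when its expression is NULL) → nullable.
- location: no NOT NULL constraint applies → nullable.
- headcount: no NOT NULL constraint applies → nullable.
- manager: part of the PRIMARY KEY, which implies NOT NULL → not nullable.
- start_date: CHECK does not forbid NULL (a CHECK constraint passes when its expression is NULL) → nullable.
- hours: declared NOT NULL → not nullable.

phone, code, bonus, status, location, headcount, start_date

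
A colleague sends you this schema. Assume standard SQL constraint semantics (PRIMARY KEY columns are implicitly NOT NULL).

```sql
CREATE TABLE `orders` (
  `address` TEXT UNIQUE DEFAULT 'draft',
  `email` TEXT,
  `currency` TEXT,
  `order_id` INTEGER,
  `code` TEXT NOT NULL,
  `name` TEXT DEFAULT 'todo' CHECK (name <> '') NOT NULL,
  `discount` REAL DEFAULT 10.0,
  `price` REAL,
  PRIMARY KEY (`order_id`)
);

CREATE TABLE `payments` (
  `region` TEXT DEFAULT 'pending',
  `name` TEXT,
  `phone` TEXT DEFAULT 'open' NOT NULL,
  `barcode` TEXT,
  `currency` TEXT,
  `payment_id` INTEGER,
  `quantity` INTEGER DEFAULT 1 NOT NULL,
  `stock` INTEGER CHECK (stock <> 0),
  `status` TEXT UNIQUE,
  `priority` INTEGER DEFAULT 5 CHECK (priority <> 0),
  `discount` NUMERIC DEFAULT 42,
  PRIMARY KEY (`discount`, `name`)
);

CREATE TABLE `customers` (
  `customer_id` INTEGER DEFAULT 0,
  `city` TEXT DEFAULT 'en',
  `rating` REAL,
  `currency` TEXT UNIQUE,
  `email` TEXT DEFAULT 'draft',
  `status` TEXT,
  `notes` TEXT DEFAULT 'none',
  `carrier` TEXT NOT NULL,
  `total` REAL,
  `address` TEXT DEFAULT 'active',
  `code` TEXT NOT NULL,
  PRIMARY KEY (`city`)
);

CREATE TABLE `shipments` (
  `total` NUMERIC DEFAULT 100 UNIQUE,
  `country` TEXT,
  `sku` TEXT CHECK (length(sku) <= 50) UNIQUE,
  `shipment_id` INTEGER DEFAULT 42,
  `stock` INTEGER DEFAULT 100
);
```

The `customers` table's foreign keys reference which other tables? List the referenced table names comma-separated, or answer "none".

No column in customers has a REFERENCES clause.

none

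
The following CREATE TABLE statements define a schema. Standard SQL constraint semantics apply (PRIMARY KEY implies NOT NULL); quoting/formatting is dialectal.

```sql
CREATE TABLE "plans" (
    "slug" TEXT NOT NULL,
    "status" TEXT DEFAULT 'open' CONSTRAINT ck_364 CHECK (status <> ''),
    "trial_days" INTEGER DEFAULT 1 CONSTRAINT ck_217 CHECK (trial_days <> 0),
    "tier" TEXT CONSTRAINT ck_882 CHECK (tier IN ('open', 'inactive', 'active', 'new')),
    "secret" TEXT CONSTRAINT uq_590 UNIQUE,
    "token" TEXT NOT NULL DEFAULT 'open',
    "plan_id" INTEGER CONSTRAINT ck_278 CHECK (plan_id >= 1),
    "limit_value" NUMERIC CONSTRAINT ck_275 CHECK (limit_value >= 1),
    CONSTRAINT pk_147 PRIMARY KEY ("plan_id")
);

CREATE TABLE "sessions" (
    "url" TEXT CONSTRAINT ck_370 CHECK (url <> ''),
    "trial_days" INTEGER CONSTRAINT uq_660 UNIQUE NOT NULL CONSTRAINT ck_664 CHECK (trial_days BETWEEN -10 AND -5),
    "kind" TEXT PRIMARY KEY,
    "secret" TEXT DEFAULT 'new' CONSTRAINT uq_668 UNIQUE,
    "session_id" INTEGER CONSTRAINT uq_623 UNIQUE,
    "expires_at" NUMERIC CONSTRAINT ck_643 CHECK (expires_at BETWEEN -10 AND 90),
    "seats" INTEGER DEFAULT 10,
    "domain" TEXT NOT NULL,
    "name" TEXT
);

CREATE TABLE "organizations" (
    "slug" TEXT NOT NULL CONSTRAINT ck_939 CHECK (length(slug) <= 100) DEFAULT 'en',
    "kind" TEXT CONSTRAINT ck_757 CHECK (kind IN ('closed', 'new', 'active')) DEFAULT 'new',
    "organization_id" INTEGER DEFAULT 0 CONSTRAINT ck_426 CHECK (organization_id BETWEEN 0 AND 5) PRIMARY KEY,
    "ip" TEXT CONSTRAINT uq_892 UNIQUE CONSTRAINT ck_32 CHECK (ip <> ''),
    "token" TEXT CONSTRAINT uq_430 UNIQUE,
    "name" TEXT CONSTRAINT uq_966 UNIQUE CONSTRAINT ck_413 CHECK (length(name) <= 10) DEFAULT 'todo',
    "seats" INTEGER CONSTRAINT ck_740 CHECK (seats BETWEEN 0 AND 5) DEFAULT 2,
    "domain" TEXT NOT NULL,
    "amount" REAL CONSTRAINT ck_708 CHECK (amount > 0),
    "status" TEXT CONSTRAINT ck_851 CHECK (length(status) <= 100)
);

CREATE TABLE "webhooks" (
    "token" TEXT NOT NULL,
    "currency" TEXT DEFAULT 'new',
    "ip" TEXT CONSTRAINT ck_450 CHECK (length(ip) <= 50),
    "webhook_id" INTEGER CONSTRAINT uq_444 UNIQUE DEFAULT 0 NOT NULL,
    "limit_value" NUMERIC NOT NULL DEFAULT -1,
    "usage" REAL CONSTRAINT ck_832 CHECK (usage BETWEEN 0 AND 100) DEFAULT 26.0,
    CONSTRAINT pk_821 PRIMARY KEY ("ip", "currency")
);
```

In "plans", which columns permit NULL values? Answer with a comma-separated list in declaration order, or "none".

- slug: declared NOT NULL → not nullable.
- status: CHECK does not forbid NULL (a CHECK constraint passes when its expression is NULL) → nullable.
- trial_days: CHECK does not forbid NULL (a CHECK constraint passes when its expression is NULL) → nullable.
- tier: CHECK does not forbid NULL (a CHECK constraint passes when its expression is NULL) → nullable.
- secret: UNIQUE does not imply NOT NULL → nullable.
- token: declared NOT NULL → not nullable.
- plan_id: part of the PRIMARY KEY, which implies NOT NULL → not nullable.
- limit_value: CHECK does not forbid NULL (a CHECK constraint passes when its expression is NULL) → nullable.

status, trial_days, tier, secret, limit_value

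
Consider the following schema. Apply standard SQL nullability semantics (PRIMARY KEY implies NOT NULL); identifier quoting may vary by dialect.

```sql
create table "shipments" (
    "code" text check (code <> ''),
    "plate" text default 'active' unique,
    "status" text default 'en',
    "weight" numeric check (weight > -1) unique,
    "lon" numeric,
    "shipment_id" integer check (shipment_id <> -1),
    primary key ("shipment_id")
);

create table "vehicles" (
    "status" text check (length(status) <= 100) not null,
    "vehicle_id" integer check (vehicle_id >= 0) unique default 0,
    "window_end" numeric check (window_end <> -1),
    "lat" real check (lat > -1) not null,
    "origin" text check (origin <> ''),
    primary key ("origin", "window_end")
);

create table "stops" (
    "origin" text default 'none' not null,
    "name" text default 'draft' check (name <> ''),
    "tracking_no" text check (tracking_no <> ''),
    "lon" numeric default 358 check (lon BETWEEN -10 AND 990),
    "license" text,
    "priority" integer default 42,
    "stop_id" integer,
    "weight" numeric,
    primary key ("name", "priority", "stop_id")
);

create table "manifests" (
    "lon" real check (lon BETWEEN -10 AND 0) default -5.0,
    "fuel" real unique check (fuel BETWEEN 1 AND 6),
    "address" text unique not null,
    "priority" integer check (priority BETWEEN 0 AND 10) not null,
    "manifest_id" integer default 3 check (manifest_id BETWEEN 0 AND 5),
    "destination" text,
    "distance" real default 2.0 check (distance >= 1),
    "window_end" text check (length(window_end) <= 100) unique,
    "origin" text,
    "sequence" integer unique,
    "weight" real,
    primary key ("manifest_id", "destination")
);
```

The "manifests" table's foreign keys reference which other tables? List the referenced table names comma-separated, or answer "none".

No column in manifests has a REFERENCES clause.

none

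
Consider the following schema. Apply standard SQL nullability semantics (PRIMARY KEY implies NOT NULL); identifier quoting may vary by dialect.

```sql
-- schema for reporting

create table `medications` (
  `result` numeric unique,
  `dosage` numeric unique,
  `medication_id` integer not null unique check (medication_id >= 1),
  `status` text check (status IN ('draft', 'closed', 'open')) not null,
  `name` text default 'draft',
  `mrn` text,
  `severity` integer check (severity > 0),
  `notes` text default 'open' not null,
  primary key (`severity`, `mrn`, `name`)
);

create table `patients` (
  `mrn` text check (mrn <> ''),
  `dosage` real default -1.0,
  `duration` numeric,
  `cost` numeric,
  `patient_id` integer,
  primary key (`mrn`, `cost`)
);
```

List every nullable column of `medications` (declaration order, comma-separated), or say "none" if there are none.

- result: UNIQUE does not imply NOT NULL → nullable.
- dosage: UNIQUE does not imply NOT NULL → nullable.
- medication_id: declared NOT NULL → not nullable.
- status: declared NOT NULL → not nullable.
- name: part of the PRIMARY KEY, which implies NOT NULL → not nullable.
- mrn: part of the PRIMARY KEY, which implies NOT NULL → not nullable.
- severity: part of the PRIMARY KEY, which implies NOT NULL → not nullable.
- notes: declared NOT NULL → not nullable.

result, dosage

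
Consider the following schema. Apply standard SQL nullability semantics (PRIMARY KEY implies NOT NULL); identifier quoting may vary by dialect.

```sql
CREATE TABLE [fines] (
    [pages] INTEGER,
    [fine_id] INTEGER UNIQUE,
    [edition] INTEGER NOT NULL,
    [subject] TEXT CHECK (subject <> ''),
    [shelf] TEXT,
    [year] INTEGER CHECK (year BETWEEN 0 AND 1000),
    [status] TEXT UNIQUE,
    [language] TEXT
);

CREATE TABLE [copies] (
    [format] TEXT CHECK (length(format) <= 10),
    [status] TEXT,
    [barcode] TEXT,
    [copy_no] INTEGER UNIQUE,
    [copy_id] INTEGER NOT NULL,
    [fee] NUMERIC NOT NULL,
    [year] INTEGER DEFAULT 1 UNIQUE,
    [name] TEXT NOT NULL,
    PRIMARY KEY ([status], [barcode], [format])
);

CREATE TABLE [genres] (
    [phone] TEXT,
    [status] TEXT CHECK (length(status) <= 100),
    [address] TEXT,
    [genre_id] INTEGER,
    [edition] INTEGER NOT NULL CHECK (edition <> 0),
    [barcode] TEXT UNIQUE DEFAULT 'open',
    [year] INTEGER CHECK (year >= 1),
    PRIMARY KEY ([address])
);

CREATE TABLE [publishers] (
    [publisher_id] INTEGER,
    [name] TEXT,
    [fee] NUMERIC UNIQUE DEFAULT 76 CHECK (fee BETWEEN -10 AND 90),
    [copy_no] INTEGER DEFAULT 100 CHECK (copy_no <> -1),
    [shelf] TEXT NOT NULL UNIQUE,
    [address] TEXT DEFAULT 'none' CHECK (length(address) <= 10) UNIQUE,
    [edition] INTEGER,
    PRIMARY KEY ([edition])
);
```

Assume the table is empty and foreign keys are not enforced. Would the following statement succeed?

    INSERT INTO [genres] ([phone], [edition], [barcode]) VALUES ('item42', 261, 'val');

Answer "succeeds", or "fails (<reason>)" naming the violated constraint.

address is omitted from the column list and has no DEFAULT, so it would receive NULL.
But address is part of the PRIMARY KEY (implied NOT NULL).

fails (NOT NULL on address)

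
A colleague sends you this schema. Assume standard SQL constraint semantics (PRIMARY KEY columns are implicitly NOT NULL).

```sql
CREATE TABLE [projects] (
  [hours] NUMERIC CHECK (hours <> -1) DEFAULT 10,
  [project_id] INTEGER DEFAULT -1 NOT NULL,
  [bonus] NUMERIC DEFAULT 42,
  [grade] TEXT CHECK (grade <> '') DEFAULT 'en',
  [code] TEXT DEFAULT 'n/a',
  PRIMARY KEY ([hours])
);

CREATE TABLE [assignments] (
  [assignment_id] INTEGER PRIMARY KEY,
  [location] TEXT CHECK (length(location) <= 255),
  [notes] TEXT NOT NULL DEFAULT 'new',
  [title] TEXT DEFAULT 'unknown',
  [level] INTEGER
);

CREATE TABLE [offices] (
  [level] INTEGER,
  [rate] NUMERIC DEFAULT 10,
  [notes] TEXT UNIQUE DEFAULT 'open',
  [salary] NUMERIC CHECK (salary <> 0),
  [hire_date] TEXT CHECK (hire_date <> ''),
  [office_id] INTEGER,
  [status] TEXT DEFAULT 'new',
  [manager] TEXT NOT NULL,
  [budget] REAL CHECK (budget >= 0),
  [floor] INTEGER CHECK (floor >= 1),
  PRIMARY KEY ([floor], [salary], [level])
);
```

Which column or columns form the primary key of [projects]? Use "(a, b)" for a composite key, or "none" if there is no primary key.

hours

hours is declared PRIMARY KEY as a table-level PRIMARY KEY clause.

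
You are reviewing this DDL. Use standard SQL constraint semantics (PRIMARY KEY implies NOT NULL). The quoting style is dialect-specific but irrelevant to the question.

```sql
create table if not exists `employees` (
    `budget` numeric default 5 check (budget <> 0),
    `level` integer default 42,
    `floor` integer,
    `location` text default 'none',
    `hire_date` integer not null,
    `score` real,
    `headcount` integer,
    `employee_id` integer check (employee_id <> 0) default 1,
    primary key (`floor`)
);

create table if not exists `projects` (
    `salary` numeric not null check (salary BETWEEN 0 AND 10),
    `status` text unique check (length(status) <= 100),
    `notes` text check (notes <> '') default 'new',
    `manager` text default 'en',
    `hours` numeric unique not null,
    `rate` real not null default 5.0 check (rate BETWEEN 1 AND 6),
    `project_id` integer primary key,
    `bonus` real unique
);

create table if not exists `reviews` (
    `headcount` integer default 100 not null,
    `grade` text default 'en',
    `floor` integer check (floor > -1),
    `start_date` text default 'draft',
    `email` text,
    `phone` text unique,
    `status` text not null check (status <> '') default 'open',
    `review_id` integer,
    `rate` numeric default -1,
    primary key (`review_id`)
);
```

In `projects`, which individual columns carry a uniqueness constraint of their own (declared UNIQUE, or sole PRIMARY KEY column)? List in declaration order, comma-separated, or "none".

- salary: no UNIQUE or single-column PK constraint.
- status: declared UNIQUE → unique.
- notes: no UNIQUE or single-column PK constraint.
- manager: no UNIQUE or single-column PK constraint.
- hours: declared UNIQUE → unique.
- rate: no UNIQUE or single-column PK constraint.
- project_id: single-column PRIMARY KEY → unique.
- bonus: declared UNIQUE → unique.

status, hours, project_id, bonus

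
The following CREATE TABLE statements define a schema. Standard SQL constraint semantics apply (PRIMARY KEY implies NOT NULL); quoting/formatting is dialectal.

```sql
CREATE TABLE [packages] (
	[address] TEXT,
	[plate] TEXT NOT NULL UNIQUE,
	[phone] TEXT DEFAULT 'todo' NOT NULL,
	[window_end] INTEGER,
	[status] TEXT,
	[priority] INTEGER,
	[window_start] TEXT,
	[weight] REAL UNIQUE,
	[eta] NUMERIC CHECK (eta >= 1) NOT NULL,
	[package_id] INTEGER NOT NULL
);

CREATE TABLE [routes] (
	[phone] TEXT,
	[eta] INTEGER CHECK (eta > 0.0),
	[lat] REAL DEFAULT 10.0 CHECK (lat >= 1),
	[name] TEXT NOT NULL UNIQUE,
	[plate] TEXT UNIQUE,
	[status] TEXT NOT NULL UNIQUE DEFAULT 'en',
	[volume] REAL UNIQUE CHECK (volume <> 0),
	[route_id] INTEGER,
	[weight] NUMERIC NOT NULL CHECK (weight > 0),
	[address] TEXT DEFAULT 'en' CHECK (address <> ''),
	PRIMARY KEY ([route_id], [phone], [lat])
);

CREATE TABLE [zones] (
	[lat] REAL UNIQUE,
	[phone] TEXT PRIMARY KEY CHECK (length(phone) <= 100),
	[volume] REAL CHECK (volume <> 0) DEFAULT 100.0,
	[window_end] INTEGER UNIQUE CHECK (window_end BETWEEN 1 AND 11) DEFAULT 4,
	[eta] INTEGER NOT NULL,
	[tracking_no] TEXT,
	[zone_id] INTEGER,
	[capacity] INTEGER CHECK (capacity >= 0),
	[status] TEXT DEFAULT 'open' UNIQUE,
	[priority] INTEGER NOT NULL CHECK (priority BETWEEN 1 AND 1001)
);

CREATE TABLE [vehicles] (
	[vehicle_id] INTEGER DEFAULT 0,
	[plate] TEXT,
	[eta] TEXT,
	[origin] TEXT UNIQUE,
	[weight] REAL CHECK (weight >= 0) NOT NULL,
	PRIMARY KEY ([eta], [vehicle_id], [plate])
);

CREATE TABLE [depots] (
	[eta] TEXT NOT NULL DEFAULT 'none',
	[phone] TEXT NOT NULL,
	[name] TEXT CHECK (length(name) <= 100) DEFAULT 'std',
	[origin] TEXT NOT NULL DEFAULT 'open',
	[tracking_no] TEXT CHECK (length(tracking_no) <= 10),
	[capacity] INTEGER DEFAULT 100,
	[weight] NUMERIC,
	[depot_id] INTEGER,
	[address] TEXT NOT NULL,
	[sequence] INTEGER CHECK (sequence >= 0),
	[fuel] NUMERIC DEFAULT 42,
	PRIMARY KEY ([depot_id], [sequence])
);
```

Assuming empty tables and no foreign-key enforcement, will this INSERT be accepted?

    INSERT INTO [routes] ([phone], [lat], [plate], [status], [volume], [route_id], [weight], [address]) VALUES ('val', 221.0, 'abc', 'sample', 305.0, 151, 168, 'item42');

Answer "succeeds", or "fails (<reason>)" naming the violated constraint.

fails (NOT NULL on name)

name is omitted from the column list and has no DEFAULT, so it would receive NULL.
But name is declared NOT NULL.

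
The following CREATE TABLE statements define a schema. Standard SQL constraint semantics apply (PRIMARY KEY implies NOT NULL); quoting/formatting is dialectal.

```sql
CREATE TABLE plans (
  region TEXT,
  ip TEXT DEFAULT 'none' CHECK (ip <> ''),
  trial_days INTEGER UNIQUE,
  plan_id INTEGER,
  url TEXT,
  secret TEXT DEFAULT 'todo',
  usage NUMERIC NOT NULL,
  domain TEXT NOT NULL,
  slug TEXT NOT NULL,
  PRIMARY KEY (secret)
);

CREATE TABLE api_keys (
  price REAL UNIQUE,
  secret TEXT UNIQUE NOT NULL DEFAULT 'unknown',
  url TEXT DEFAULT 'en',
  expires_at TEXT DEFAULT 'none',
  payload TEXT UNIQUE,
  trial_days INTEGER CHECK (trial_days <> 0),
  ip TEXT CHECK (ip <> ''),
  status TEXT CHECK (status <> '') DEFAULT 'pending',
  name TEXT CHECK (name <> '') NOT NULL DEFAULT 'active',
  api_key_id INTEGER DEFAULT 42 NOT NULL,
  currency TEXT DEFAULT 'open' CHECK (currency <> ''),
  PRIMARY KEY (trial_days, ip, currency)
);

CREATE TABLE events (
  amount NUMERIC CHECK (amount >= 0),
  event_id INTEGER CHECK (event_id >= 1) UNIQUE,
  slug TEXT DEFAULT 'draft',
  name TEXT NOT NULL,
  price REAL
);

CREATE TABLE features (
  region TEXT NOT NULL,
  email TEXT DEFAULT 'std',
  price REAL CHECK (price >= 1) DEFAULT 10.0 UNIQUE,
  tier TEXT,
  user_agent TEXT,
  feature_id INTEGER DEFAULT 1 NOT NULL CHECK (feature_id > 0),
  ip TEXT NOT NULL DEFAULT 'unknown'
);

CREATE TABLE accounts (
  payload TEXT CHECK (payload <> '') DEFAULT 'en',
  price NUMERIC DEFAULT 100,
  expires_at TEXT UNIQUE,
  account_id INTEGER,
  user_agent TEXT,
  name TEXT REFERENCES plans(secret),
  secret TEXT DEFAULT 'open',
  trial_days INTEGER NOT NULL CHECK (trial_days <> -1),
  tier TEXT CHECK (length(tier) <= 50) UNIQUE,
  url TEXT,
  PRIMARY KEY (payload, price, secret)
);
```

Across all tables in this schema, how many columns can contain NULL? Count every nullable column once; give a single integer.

24

plans: 5 nullable (region, ip, trial_days, plan_id, url — PK (secret) and explicit NOT NULL columns excluded).
api_keys: 5 nullable (price, url, expires_at, payload, status — PK (trial_days, ip, currency) and explicit NOT NULL columns excluded).
events: 4 nullable (amount, event_id, slug, price — PK none and explicit NOT NULL columns excluded).
features: 4 nullable (email, price, tier, user_agent — PK none and explicit NOT NULL columns excluded).
accounts: 6 nullable (expires_at, account_id, user_agent, name, tier, url — PK (payload, price, secret) and explicit NOT NULL columns excluded).
Total: 5 + 5 + 4 + 4 + 6 = 24.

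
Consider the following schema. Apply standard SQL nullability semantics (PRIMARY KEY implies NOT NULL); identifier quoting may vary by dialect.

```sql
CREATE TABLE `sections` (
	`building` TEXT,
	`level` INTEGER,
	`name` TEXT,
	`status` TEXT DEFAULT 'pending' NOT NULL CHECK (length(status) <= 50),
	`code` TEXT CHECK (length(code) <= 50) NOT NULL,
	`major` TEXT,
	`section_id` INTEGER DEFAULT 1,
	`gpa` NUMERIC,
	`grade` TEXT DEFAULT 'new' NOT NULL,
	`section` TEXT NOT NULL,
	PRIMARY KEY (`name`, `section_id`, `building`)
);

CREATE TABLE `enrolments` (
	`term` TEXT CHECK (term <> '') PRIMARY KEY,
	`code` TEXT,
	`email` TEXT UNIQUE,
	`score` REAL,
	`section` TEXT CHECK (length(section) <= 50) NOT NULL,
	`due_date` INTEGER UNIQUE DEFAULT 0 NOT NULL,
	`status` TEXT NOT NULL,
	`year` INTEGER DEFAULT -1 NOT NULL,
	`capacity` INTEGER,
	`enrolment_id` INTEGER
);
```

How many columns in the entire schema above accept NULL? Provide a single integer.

8

sections: 3 nullable (level, major, gpa — PK (name, section_id, building) and explicit NOT NULL columns excluded).
enrolments: 5 nullable (code, email, score, capacity, enrolment_id — PK (term) and explicit NOT NULL columns excluded).
Total: 3 + 5 = 8.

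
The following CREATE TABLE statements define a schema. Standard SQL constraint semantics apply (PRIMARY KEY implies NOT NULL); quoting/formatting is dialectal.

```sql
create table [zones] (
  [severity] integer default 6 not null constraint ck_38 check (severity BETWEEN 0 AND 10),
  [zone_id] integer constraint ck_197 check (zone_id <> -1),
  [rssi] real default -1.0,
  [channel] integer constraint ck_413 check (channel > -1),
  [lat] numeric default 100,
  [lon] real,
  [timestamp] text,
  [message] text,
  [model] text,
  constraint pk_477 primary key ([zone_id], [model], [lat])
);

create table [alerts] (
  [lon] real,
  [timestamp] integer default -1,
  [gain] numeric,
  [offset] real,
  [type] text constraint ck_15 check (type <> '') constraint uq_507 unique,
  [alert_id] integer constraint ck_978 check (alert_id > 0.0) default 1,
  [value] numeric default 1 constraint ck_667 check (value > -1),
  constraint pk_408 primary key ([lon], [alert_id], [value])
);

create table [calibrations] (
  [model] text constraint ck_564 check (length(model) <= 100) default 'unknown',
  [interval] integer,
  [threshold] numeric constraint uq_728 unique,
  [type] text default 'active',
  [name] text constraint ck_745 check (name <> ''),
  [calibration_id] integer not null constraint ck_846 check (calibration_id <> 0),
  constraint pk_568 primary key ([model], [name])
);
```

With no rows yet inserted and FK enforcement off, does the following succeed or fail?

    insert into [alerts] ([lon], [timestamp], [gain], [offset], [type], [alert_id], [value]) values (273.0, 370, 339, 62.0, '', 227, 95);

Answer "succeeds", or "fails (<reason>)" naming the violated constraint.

The value '' for type violates CHECK (type <> '').

fails (CHECK on type)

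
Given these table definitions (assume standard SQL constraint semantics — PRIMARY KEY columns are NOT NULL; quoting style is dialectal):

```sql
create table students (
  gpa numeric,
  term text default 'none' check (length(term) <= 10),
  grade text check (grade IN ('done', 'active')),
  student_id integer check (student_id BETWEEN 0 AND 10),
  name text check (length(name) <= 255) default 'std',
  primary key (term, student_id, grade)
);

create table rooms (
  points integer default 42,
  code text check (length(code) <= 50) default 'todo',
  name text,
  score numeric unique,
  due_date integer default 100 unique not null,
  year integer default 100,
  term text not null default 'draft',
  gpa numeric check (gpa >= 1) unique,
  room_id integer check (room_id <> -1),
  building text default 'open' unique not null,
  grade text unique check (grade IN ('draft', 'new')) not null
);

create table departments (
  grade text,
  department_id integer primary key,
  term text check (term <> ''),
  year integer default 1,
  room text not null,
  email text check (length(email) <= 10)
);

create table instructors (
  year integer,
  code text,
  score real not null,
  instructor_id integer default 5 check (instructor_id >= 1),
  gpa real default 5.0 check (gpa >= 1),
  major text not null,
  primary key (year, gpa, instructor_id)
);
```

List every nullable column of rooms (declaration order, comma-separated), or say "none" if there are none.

- points: DEFAULT only fills an omitted column; an explicit NULL is still allowed → nullable.
- code: CHECK does not forbid NULL (a CHECK constraint passes when its expression is NULL) → nullable.
- name: no NOT NULL constraint applies → nullable.
- score: UNIQUE does not imply NOT NULL → nullable.
- due_date: declared NOT NULL → not nullable.
- year: DEFAULT only fills an omitted column; an explicit NULL is still allowed → nullable.
- term: declared NOT NULL → not nullable.
- gpa: CHECK does not forbid NULL (a CHECK constraint passes when its expression is NULL) → nullable.
- room_id: CHECK does not forbid NULL (a CHECK constraint passes when its expression is NULL) → nullable.
- building: declared NOT NULL → not nullable.
- grade: declared NOT NULL → not nullable.

points, code, name, score, year, gpa, room_id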